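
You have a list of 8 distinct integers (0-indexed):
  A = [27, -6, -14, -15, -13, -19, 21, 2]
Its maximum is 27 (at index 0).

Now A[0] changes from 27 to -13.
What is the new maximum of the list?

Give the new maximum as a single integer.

Answer: 21

Derivation:
Old max = 27 (at index 0)
Change: A[0] 27 -> -13
Changed element WAS the max -> may need rescan.
  Max of remaining elements: 21
  New max = max(-13, 21) = 21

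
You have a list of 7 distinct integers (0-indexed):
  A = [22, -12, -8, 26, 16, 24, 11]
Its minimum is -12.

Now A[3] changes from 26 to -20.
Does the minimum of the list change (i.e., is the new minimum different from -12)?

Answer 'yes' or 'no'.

Old min = -12
Change: A[3] 26 -> -20
Changed element was NOT the min; min changes only if -20 < -12.
New min = -20; changed? yes

Answer: yes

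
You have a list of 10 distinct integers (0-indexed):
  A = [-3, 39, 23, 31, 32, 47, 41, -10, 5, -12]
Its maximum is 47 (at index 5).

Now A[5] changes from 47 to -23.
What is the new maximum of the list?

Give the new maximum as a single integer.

Old max = 47 (at index 5)
Change: A[5] 47 -> -23
Changed element WAS the max -> may need rescan.
  Max of remaining elements: 41
  New max = max(-23, 41) = 41

Answer: 41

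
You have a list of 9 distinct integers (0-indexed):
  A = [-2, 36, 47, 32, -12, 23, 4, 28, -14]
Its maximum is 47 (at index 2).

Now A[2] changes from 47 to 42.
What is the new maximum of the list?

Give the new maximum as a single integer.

Old max = 47 (at index 2)
Change: A[2] 47 -> 42
Changed element WAS the max -> may need rescan.
  Max of remaining elements: 36
  New max = max(42, 36) = 42

Answer: 42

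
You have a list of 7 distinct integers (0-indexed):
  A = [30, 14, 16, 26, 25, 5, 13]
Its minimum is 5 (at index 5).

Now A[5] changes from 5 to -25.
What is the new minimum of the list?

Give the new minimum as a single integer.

Answer: -25

Derivation:
Old min = 5 (at index 5)
Change: A[5] 5 -> -25
Changed element WAS the min. Need to check: is -25 still <= all others?
  Min of remaining elements: 13
  New min = min(-25, 13) = -25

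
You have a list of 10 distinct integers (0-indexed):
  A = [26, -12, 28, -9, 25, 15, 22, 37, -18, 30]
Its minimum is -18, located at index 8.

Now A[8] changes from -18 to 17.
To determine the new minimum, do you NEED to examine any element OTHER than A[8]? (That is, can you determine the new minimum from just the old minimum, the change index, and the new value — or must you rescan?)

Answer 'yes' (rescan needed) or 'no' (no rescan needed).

Answer: yes

Derivation:
Old min = -18 at index 8
Change at index 8: -18 -> 17
Index 8 WAS the min and new value 17 > old min -18. Must rescan other elements to find the new min.
Needs rescan: yes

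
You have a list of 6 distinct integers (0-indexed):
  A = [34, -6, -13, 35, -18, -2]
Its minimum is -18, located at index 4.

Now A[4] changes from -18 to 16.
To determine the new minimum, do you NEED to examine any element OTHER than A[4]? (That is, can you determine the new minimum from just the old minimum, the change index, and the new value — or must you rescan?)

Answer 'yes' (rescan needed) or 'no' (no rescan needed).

Old min = -18 at index 4
Change at index 4: -18 -> 16
Index 4 WAS the min and new value 16 > old min -18. Must rescan other elements to find the new min.
Needs rescan: yes

Answer: yes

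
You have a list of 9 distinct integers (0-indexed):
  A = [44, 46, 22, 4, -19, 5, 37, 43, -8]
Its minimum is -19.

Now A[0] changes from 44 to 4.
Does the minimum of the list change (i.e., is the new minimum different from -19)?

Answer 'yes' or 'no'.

Old min = -19
Change: A[0] 44 -> 4
Changed element was NOT the min; min changes only if 4 < -19.
New min = -19; changed? no

Answer: no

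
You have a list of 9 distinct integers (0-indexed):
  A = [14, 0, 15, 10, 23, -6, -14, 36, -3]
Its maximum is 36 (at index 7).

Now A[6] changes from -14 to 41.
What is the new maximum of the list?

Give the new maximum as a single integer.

Answer: 41

Derivation:
Old max = 36 (at index 7)
Change: A[6] -14 -> 41
Changed element was NOT the old max.
  New max = max(old_max, new_val) = max(36, 41) = 41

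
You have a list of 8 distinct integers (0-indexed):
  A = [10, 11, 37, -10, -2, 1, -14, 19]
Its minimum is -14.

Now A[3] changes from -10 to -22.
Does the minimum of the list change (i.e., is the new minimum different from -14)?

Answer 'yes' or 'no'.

Old min = -14
Change: A[3] -10 -> -22
Changed element was NOT the min; min changes only if -22 < -14.
New min = -22; changed? yes

Answer: yes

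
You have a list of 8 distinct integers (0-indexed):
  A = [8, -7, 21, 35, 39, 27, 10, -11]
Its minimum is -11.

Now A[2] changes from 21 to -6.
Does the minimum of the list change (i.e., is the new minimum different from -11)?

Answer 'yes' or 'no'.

Answer: no

Derivation:
Old min = -11
Change: A[2] 21 -> -6
Changed element was NOT the min; min changes only if -6 < -11.
New min = -11; changed? no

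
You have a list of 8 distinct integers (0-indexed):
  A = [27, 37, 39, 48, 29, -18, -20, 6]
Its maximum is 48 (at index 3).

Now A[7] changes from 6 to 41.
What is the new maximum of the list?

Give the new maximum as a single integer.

Answer: 48

Derivation:
Old max = 48 (at index 3)
Change: A[7] 6 -> 41
Changed element was NOT the old max.
  New max = max(old_max, new_val) = max(48, 41) = 48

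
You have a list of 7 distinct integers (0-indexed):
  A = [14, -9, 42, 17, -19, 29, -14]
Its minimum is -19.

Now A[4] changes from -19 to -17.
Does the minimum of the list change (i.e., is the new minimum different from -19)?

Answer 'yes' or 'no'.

Old min = -19
Change: A[4] -19 -> -17
Changed element was the min; new min must be rechecked.
New min = -17; changed? yes

Answer: yes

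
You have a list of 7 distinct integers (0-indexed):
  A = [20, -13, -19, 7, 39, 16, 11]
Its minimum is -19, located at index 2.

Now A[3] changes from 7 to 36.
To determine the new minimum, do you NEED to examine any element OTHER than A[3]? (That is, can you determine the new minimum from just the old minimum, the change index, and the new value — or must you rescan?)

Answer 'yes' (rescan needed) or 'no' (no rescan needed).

Old min = -19 at index 2
Change at index 3: 7 -> 36
Index 3 was NOT the min. New min = min(-19, 36). No rescan of other elements needed.
Needs rescan: no

Answer: no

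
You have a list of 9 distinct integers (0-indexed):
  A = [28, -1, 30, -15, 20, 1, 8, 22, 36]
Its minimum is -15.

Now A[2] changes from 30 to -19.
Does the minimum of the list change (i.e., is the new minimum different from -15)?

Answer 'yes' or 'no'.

Old min = -15
Change: A[2] 30 -> -19
Changed element was NOT the min; min changes only if -19 < -15.
New min = -19; changed? yes

Answer: yes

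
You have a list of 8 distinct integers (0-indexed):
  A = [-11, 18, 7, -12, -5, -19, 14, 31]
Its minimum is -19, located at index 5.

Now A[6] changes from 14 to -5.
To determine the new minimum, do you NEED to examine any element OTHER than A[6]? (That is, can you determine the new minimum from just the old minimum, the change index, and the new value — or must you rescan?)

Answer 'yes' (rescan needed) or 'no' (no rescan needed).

Answer: no

Derivation:
Old min = -19 at index 5
Change at index 6: 14 -> -5
Index 6 was NOT the min. New min = min(-19, -5). No rescan of other elements needed.
Needs rescan: no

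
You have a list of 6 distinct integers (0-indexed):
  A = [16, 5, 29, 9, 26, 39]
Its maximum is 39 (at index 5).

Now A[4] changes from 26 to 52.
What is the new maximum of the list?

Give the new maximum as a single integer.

Answer: 52

Derivation:
Old max = 39 (at index 5)
Change: A[4] 26 -> 52
Changed element was NOT the old max.
  New max = max(old_max, new_val) = max(39, 52) = 52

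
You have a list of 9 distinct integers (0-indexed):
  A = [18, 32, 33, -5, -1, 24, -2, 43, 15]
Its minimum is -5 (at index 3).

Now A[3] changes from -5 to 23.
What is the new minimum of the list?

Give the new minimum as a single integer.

Old min = -5 (at index 3)
Change: A[3] -5 -> 23
Changed element WAS the min. Need to check: is 23 still <= all others?
  Min of remaining elements: -2
  New min = min(23, -2) = -2

Answer: -2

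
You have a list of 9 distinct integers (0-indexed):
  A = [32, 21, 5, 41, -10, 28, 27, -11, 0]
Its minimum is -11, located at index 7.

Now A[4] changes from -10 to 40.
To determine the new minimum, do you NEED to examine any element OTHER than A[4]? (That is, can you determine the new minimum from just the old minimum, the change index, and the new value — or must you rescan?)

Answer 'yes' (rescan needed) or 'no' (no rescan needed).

Old min = -11 at index 7
Change at index 4: -10 -> 40
Index 4 was NOT the min. New min = min(-11, 40). No rescan of other elements needed.
Needs rescan: no

Answer: no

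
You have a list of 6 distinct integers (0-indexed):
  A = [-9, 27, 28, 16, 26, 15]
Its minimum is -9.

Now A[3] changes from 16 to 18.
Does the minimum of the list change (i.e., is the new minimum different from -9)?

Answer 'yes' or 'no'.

Answer: no

Derivation:
Old min = -9
Change: A[3] 16 -> 18
Changed element was NOT the min; min changes only if 18 < -9.
New min = -9; changed? no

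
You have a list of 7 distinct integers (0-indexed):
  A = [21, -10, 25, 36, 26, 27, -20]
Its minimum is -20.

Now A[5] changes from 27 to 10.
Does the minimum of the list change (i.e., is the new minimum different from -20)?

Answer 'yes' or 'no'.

Old min = -20
Change: A[5] 27 -> 10
Changed element was NOT the min; min changes only if 10 < -20.
New min = -20; changed? no

Answer: no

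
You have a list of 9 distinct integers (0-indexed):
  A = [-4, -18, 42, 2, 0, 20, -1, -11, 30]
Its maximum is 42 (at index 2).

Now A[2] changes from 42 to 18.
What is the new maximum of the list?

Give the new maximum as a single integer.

Old max = 42 (at index 2)
Change: A[2] 42 -> 18
Changed element WAS the max -> may need rescan.
  Max of remaining elements: 30
  New max = max(18, 30) = 30

Answer: 30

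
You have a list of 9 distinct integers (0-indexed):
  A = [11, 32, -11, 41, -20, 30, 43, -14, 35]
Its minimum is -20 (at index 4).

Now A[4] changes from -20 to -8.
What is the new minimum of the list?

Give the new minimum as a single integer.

Old min = -20 (at index 4)
Change: A[4] -20 -> -8
Changed element WAS the min. Need to check: is -8 still <= all others?
  Min of remaining elements: -14
  New min = min(-8, -14) = -14

Answer: -14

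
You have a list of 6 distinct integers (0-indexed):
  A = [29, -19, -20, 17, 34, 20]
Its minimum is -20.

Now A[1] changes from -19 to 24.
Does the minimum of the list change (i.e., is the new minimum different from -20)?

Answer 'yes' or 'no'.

Answer: no

Derivation:
Old min = -20
Change: A[1] -19 -> 24
Changed element was NOT the min; min changes only if 24 < -20.
New min = -20; changed? no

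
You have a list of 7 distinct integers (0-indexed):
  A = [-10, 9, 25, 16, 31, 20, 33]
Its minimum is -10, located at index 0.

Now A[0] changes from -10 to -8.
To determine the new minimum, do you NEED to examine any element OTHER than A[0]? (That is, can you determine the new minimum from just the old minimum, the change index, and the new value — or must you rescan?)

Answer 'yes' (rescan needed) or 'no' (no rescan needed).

Old min = -10 at index 0
Change at index 0: -10 -> -8
Index 0 WAS the min and new value -8 > old min -10. Must rescan other elements to find the new min.
Needs rescan: yes

Answer: yes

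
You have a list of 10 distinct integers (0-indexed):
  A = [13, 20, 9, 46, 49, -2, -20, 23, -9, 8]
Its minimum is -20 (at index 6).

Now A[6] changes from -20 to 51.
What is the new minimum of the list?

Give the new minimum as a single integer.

Answer: -9

Derivation:
Old min = -20 (at index 6)
Change: A[6] -20 -> 51
Changed element WAS the min. Need to check: is 51 still <= all others?
  Min of remaining elements: -9
  New min = min(51, -9) = -9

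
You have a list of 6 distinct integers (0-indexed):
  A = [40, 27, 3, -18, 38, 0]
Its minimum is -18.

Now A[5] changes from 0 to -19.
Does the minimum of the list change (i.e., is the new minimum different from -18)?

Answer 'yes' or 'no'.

Old min = -18
Change: A[5] 0 -> -19
Changed element was NOT the min; min changes only if -19 < -18.
New min = -19; changed? yes

Answer: yes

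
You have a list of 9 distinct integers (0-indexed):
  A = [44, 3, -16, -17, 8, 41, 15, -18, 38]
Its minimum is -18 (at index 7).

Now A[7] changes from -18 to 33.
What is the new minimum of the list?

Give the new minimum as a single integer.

Answer: -17

Derivation:
Old min = -18 (at index 7)
Change: A[7] -18 -> 33
Changed element WAS the min. Need to check: is 33 still <= all others?
  Min of remaining elements: -17
  New min = min(33, -17) = -17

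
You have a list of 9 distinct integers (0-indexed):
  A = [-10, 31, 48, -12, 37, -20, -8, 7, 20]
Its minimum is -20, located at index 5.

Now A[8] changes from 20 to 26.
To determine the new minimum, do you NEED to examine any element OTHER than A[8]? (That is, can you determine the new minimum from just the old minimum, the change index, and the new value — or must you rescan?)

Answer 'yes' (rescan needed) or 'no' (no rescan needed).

Old min = -20 at index 5
Change at index 8: 20 -> 26
Index 8 was NOT the min. New min = min(-20, 26). No rescan of other elements needed.
Needs rescan: no

Answer: no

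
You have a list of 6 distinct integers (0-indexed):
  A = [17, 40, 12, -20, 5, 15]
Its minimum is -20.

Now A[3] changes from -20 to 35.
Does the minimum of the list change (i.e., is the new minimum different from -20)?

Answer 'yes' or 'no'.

Answer: yes

Derivation:
Old min = -20
Change: A[3] -20 -> 35
Changed element was the min; new min must be rechecked.
New min = 5; changed? yes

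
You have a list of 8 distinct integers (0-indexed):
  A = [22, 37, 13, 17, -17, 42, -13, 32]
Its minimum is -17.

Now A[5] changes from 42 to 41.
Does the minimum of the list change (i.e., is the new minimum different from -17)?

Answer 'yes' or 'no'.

Old min = -17
Change: A[5] 42 -> 41
Changed element was NOT the min; min changes only if 41 < -17.
New min = -17; changed? no

Answer: no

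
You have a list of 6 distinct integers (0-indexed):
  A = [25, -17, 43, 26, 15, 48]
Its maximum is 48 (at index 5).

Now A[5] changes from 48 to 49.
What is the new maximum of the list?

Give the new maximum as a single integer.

Answer: 49

Derivation:
Old max = 48 (at index 5)
Change: A[5] 48 -> 49
Changed element WAS the max -> may need rescan.
  Max of remaining elements: 43
  New max = max(49, 43) = 49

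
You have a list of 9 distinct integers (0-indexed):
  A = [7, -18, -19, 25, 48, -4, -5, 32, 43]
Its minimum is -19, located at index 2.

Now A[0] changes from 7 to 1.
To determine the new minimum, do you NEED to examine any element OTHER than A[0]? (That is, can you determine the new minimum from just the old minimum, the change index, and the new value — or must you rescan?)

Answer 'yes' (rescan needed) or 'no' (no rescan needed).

Old min = -19 at index 2
Change at index 0: 7 -> 1
Index 0 was NOT the min. New min = min(-19, 1). No rescan of other elements needed.
Needs rescan: no

Answer: no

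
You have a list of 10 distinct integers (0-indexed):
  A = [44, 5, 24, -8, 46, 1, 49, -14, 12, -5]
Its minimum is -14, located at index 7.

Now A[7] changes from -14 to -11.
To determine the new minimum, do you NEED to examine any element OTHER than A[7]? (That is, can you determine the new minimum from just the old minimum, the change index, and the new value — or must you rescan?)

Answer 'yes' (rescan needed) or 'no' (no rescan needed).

Answer: yes

Derivation:
Old min = -14 at index 7
Change at index 7: -14 -> -11
Index 7 WAS the min and new value -11 > old min -14. Must rescan other elements to find the new min.
Needs rescan: yes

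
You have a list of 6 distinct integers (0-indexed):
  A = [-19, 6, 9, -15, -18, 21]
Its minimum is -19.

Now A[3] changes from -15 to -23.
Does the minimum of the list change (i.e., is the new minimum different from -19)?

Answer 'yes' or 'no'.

Answer: yes

Derivation:
Old min = -19
Change: A[3] -15 -> -23
Changed element was NOT the min; min changes only if -23 < -19.
New min = -23; changed? yes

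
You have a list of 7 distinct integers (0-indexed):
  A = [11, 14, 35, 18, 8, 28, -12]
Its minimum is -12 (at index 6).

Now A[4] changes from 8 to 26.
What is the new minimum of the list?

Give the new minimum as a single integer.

Answer: -12

Derivation:
Old min = -12 (at index 6)
Change: A[4] 8 -> 26
Changed element was NOT the old min.
  New min = min(old_min, new_val) = min(-12, 26) = -12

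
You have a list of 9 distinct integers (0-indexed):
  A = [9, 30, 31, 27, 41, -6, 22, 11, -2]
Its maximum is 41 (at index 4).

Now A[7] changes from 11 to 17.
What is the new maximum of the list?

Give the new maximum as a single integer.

Old max = 41 (at index 4)
Change: A[7] 11 -> 17
Changed element was NOT the old max.
  New max = max(old_max, new_val) = max(41, 17) = 41

Answer: 41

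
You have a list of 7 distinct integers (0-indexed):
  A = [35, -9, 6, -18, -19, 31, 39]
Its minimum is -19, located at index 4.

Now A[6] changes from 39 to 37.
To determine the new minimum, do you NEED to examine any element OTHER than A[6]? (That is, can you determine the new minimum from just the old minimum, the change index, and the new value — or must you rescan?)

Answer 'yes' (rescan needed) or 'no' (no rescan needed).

Old min = -19 at index 4
Change at index 6: 39 -> 37
Index 6 was NOT the min. New min = min(-19, 37). No rescan of other elements needed.
Needs rescan: no

Answer: no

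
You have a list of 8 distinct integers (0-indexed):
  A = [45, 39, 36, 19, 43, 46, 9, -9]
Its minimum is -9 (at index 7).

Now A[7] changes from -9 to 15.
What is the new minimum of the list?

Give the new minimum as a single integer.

Old min = -9 (at index 7)
Change: A[7] -9 -> 15
Changed element WAS the min. Need to check: is 15 still <= all others?
  Min of remaining elements: 9
  New min = min(15, 9) = 9

Answer: 9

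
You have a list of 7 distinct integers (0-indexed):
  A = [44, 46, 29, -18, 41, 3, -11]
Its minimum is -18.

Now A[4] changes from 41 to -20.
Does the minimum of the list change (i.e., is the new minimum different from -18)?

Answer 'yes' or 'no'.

Answer: yes

Derivation:
Old min = -18
Change: A[4] 41 -> -20
Changed element was NOT the min; min changes only if -20 < -18.
New min = -20; changed? yes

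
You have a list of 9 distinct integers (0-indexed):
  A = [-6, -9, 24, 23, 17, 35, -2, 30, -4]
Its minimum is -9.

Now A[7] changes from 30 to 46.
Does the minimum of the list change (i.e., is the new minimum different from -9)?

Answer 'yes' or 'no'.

Answer: no

Derivation:
Old min = -9
Change: A[7] 30 -> 46
Changed element was NOT the min; min changes only if 46 < -9.
New min = -9; changed? no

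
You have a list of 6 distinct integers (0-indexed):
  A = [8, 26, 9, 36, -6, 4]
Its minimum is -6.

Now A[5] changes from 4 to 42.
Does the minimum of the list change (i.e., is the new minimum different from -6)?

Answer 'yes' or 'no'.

Old min = -6
Change: A[5] 4 -> 42
Changed element was NOT the min; min changes only if 42 < -6.
New min = -6; changed? no

Answer: no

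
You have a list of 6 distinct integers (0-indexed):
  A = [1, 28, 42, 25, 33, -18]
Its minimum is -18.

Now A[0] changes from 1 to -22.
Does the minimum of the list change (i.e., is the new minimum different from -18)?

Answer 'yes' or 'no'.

Answer: yes

Derivation:
Old min = -18
Change: A[0] 1 -> -22
Changed element was NOT the min; min changes only if -22 < -18.
New min = -22; changed? yes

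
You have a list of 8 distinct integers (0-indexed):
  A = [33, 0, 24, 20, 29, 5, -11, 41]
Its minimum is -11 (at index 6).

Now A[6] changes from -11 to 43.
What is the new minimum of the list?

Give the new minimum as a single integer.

Answer: 0

Derivation:
Old min = -11 (at index 6)
Change: A[6] -11 -> 43
Changed element WAS the min. Need to check: is 43 still <= all others?
  Min of remaining elements: 0
  New min = min(43, 0) = 0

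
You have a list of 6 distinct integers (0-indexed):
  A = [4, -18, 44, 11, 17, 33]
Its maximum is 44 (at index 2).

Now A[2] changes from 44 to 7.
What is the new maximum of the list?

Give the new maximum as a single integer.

Old max = 44 (at index 2)
Change: A[2] 44 -> 7
Changed element WAS the max -> may need rescan.
  Max of remaining elements: 33
  New max = max(7, 33) = 33

Answer: 33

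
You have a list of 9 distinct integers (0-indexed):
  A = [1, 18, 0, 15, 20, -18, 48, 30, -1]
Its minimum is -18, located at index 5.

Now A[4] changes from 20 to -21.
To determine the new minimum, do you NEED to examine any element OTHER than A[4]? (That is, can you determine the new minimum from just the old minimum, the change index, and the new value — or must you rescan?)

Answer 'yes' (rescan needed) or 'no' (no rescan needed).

Old min = -18 at index 5
Change at index 4: 20 -> -21
Index 4 was NOT the min. New min = min(-18, -21). No rescan of other elements needed.
Needs rescan: no

Answer: no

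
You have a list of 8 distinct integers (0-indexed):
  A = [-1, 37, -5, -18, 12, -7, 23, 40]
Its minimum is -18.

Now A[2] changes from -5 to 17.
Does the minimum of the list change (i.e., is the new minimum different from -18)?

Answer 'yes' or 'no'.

Old min = -18
Change: A[2] -5 -> 17
Changed element was NOT the min; min changes only if 17 < -18.
New min = -18; changed? no

Answer: no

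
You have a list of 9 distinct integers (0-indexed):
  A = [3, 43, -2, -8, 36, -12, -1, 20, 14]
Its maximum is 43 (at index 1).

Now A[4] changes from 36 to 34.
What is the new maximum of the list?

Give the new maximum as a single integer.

Answer: 43

Derivation:
Old max = 43 (at index 1)
Change: A[4] 36 -> 34
Changed element was NOT the old max.
  New max = max(old_max, new_val) = max(43, 34) = 43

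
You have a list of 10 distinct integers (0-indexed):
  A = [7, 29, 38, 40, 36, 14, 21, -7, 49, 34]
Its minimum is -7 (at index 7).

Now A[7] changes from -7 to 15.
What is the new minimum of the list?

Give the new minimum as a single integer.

Answer: 7

Derivation:
Old min = -7 (at index 7)
Change: A[7] -7 -> 15
Changed element WAS the min. Need to check: is 15 still <= all others?
  Min of remaining elements: 7
  New min = min(15, 7) = 7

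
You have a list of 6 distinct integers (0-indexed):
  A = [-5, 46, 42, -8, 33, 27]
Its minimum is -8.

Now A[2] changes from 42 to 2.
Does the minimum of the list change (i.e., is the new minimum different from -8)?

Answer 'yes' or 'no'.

Answer: no

Derivation:
Old min = -8
Change: A[2] 42 -> 2
Changed element was NOT the min; min changes only if 2 < -8.
New min = -8; changed? no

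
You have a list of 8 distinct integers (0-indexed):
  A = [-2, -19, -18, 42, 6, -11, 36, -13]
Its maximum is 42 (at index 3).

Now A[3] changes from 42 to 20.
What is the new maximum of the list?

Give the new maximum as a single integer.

Old max = 42 (at index 3)
Change: A[3] 42 -> 20
Changed element WAS the max -> may need rescan.
  Max of remaining elements: 36
  New max = max(20, 36) = 36

Answer: 36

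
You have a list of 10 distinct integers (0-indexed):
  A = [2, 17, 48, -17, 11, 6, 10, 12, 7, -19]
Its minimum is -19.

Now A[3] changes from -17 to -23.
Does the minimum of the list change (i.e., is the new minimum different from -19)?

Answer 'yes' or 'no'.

Answer: yes

Derivation:
Old min = -19
Change: A[3] -17 -> -23
Changed element was NOT the min; min changes only if -23 < -19.
New min = -23; changed? yes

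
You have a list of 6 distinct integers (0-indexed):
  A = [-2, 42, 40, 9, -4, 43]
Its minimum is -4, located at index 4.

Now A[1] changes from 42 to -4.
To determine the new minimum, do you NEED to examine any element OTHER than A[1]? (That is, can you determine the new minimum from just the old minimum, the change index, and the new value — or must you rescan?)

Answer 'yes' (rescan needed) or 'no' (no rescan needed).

Old min = -4 at index 4
Change at index 1: 42 -> -4
Index 1 was NOT the min. New min = min(-4, -4). No rescan of other elements needed.
Needs rescan: no

Answer: no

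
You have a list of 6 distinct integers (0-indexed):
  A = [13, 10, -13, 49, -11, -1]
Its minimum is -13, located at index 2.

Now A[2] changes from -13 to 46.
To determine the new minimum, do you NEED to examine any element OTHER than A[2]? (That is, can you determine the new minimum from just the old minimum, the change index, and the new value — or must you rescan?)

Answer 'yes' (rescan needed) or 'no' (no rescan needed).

Old min = -13 at index 2
Change at index 2: -13 -> 46
Index 2 WAS the min and new value 46 > old min -13. Must rescan other elements to find the new min.
Needs rescan: yes

Answer: yes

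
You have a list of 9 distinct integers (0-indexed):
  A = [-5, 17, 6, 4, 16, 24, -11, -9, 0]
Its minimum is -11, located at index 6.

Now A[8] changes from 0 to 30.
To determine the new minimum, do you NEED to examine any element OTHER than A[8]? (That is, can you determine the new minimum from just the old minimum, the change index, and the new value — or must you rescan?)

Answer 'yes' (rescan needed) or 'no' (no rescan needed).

Old min = -11 at index 6
Change at index 8: 0 -> 30
Index 8 was NOT the min. New min = min(-11, 30). No rescan of other elements needed.
Needs rescan: no

Answer: no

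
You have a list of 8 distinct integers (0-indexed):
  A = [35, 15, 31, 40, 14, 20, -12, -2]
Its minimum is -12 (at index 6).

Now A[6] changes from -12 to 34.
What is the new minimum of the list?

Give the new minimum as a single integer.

Answer: -2

Derivation:
Old min = -12 (at index 6)
Change: A[6] -12 -> 34
Changed element WAS the min. Need to check: is 34 still <= all others?
  Min of remaining elements: -2
  New min = min(34, -2) = -2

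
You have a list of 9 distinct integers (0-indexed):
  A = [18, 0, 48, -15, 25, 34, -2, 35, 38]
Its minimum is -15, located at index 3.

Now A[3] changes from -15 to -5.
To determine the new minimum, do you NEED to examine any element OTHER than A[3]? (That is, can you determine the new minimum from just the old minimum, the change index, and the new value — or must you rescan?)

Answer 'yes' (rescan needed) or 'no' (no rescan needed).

Answer: yes

Derivation:
Old min = -15 at index 3
Change at index 3: -15 -> -5
Index 3 WAS the min and new value -5 > old min -15. Must rescan other elements to find the new min.
Needs rescan: yes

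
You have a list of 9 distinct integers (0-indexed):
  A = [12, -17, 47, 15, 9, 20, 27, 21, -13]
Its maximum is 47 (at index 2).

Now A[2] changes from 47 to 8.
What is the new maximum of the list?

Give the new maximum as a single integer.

Old max = 47 (at index 2)
Change: A[2] 47 -> 8
Changed element WAS the max -> may need rescan.
  Max of remaining elements: 27
  New max = max(8, 27) = 27

Answer: 27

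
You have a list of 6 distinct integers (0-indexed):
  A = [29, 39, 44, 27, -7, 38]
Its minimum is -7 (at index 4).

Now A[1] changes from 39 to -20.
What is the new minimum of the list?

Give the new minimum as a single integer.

Old min = -7 (at index 4)
Change: A[1] 39 -> -20
Changed element was NOT the old min.
  New min = min(old_min, new_val) = min(-7, -20) = -20

Answer: -20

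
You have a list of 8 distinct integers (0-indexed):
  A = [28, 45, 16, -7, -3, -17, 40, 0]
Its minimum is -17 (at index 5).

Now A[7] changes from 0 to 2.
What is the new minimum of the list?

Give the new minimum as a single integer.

Old min = -17 (at index 5)
Change: A[7] 0 -> 2
Changed element was NOT the old min.
  New min = min(old_min, new_val) = min(-17, 2) = -17

Answer: -17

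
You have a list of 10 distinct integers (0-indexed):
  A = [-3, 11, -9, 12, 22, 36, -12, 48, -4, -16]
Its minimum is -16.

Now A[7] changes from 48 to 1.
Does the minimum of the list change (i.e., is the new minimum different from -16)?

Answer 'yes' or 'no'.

Old min = -16
Change: A[7] 48 -> 1
Changed element was NOT the min; min changes only if 1 < -16.
New min = -16; changed? no

Answer: no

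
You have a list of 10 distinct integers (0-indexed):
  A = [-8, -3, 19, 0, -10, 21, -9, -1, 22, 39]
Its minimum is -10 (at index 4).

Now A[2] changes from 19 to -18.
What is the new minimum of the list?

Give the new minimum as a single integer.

Answer: -18

Derivation:
Old min = -10 (at index 4)
Change: A[2] 19 -> -18
Changed element was NOT the old min.
  New min = min(old_min, new_val) = min(-10, -18) = -18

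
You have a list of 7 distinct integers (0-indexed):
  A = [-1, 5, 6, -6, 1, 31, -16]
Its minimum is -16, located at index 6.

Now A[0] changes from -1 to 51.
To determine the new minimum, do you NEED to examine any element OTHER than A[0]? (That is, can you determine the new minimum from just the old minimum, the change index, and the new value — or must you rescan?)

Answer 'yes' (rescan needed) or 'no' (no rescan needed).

Old min = -16 at index 6
Change at index 0: -1 -> 51
Index 0 was NOT the min. New min = min(-16, 51). No rescan of other elements needed.
Needs rescan: no

Answer: no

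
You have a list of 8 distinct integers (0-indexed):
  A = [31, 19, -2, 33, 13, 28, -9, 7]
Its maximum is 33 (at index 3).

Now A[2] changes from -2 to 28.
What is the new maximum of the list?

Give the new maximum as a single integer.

Answer: 33

Derivation:
Old max = 33 (at index 3)
Change: A[2] -2 -> 28
Changed element was NOT the old max.
  New max = max(old_max, new_val) = max(33, 28) = 33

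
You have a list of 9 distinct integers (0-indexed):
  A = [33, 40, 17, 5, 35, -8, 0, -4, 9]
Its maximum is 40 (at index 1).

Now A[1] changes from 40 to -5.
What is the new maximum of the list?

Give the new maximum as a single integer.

Answer: 35

Derivation:
Old max = 40 (at index 1)
Change: A[1] 40 -> -5
Changed element WAS the max -> may need rescan.
  Max of remaining elements: 35
  New max = max(-5, 35) = 35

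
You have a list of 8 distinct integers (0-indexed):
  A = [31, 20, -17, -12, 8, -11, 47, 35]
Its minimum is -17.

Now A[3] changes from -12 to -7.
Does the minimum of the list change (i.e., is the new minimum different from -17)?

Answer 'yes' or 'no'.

Old min = -17
Change: A[3] -12 -> -7
Changed element was NOT the min; min changes only if -7 < -17.
New min = -17; changed? no

Answer: no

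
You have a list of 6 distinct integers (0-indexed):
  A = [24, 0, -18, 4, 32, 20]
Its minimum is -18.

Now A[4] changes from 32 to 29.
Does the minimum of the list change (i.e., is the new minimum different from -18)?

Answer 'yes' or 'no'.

Old min = -18
Change: A[4] 32 -> 29
Changed element was NOT the min; min changes only if 29 < -18.
New min = -18; changed? no

Answer: no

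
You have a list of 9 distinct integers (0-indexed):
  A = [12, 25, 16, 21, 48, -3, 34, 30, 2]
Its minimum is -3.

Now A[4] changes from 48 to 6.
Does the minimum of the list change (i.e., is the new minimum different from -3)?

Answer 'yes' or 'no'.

Old min = -3
Change: A[4] 48 -> 6
Changed element was NOT the min; min changes only if 6 < -3.
New min = -3; changed? no

Answer: no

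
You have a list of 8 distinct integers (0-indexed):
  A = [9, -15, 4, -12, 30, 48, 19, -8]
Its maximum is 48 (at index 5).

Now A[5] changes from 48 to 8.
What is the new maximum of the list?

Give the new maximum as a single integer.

Answer: 30

Derivation:
Old max = 48 (at index 5)
Change: A[5] 48 -> 8
Changed element WAS the max -> may need rescan.
  Max of remaining elements: 30
  New max = max(8, 30) = 30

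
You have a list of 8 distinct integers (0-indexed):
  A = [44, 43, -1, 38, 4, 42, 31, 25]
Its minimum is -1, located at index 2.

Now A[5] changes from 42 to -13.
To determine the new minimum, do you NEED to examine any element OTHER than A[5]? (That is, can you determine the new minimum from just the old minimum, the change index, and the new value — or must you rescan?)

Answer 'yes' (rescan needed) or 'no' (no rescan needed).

Answer: no

Derivation:
Old min = -1 at index 2
Change at index 5: 42 -> -13
Index 5 was NOT the min. New min = min(-1, -13). No rescan of other elements needed.
Needs rescan: no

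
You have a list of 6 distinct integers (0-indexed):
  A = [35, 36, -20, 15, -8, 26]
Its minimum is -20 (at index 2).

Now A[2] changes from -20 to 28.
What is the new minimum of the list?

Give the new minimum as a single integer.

Answer: -8

Derivation:
Old min = -20 (at index 2)
Change: A[2] -20 -> 28
Changed element WAS the min. Need to check: is 28 still <= all others?
  Min of remaining elements: -8
  New min = min(28, -8) = -8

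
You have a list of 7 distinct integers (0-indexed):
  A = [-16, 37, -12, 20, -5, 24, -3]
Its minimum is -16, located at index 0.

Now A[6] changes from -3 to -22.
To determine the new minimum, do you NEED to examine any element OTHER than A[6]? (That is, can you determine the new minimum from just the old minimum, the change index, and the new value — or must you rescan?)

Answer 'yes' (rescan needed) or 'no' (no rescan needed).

Old min = -16 at index 0
Change at index 6: -3 -> -22
Index 6 was NOT the min. New min = min(-16, -22). No rescan of other elements needed.
Needs rescan: no

Answer: no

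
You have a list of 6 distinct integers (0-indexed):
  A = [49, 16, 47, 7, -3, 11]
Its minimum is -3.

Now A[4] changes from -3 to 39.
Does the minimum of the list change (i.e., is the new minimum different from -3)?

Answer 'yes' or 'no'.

Old min = -3
Change: A[4] -3 -> 39
Changed element was the min; new min must be rechecked.
New min = 7; changed? yes

Answer: yes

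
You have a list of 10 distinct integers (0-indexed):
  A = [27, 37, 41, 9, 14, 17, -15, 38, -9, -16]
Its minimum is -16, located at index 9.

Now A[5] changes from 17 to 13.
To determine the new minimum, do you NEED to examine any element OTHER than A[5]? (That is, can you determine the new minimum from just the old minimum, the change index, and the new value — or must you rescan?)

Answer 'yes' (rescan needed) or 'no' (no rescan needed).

Old min = -16 at index 9
Change at index 5: 17 -> 13
Index 5 was NOT the min. New min = min(-16, 13). No rescan of other elements needed.
Needs rescan: no

Answer: no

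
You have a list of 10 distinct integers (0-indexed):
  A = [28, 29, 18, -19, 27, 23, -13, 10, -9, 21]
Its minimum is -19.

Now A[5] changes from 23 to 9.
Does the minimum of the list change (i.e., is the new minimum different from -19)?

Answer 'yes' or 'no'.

Answer: no

Derivation:
Old min = -19
Change: A[5] 23 -> 9
Changed element was NOT the min; min changes only if 9 < -19.
New min = -19; changed? no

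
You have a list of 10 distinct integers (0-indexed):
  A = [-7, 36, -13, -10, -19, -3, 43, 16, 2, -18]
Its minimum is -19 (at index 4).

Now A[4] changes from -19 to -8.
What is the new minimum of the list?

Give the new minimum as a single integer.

Old min = -19 (at index 4)
Change: A[4] -19 -> -8
Changed element WAS the min. Need to check: is -8 still <= all others?
  Min of remaining elements: -18
  New min = min(-8, -18) = -18

Answer: -18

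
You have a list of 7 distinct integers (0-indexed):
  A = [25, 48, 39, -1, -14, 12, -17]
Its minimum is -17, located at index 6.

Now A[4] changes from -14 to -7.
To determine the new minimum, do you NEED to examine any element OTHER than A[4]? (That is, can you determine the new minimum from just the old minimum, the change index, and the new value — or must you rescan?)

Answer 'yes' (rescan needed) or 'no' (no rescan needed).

Answer: no

Derivation:
Old min = -17 at index 6
Change at index 4: -14 -> -7
Index 4 was NOT the min. New min = min(-17, -7). No rescan of other elements needed.
Needs rescan: no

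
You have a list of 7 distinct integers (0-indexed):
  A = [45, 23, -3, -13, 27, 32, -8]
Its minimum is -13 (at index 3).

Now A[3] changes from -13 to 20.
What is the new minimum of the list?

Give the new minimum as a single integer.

Old min = -13 (at index 3)
Change: A[3] -13 -> 20
Changed element WAS the min. Need to check: is 20 still <= all others?
  Min of remaining elements: -8
  New min = min(20, -8) = -8

Answer: -8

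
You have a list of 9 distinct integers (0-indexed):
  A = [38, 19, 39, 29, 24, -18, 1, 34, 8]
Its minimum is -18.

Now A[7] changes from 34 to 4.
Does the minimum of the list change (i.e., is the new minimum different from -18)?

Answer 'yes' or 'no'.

Answer: no

Derivation:
Old min = -18
Change: A[7] 34 -> 4
Changed element was NOT the min; min changes only if 4 < -18.
New min = -18; changed? no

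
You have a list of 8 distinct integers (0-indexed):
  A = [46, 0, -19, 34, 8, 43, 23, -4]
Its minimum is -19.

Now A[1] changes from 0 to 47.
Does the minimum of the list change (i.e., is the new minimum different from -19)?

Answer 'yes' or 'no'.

Answer: no

Derivation:
Old min = -19
Change: A[1] 0 -> 47
Changed element was NOT the min; min changes only if 47 < -19.
New min = -19; changed? no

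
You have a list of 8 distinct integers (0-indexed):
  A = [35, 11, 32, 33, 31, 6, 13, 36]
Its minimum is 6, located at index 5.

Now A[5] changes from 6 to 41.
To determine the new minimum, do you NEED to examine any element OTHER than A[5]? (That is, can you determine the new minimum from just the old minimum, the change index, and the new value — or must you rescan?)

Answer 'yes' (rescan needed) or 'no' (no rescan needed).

Old min = 6 at index 5
Change at index 5: 6 -> 41
Index 5 WAS the min and new value 41 > old min 6. Must rescan other elements to find the new min.
Needs rescan: yes

Answer: yes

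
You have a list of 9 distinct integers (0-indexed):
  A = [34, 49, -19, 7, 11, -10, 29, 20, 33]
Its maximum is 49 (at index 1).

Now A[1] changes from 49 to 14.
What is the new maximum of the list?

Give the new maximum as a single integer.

Old max = 49 (at index 1)
Change: A[1] 49 -> 14
Changed element WAS the max -> may need rescan.
  Max of remaining elements: 34
  New max = max(14, 34) = 34

Answer: 34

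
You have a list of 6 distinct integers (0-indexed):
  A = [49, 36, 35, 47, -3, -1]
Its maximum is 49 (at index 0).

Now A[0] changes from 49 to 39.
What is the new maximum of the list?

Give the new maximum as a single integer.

Answer: 47

Derivation:
Old max = 49 (at index 0)
Change: A[0] 49 -> 39
Changed element WAS the max -> may need rescan.
  Max of remaining elements: 47
  New max = max(39, 47) = 47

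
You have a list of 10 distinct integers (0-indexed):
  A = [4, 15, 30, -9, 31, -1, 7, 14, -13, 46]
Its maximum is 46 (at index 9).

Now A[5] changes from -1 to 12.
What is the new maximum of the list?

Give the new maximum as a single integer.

Answer: 46

Derivation:
Old max = 46 (at index 9)
Change: A[5] -1 -> 12
Changed element was NOT the old max.
  New max = max(old_max, new_val) = max(46, 12) = 46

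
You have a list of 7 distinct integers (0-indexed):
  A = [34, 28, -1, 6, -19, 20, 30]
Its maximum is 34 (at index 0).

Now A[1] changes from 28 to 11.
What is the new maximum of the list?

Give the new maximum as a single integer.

Old max = 34 (at index 0)
Change: A[1] 28 -> 11
Changed element was NOT the old max.
  New max = max(old_max, new_val) = max(34, 11) = 34

Answer: 34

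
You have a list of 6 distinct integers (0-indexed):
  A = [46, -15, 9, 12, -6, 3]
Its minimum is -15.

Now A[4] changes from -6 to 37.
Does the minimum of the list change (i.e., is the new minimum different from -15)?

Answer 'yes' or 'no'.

Old min = -15
Change: A[4] -6 -> 37
Changed element was NOT the min; min changes only if 37 < -15.
New min = -15; changed? no

Answer: no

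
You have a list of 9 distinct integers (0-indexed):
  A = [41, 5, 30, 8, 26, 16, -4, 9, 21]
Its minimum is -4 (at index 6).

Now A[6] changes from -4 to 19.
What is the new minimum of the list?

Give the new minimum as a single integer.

Old min = -4 (at index 6)
Change: A[6] -4 -> 19
Changed element WAS the min. Need to check: is 19 still <= all others?
  Min of remaining elements: 5
  New min = min(19, 5) = 5

Answer: 5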